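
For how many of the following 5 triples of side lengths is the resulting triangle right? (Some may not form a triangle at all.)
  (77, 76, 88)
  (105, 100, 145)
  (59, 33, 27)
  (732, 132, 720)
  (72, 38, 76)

(77,76,88): 76²+77² = 11705 > 7744 = 88² → acute
(105,100,145): 100²+105² = 21025 = 145² → right
(59,33,27): 27²+33² = 1818 < 3481 = 59² → obtuse
(732,132,720): 132²+720² = 535824 = 732² → right
(72,38,76): 38²+72² = 6628 > 5776 = 76² → acute
2 of the 5 are right.

2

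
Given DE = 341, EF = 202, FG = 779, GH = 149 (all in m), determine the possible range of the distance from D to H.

The maximum is all hops collinear in one direction: 341 + 202 + 779 + 149 = 1471.
The longest hop is 779; the others sum to 692. Folding the others back against it leaves at least 779 − 692 = 87.

87 ≤ DH ≤ 1471 m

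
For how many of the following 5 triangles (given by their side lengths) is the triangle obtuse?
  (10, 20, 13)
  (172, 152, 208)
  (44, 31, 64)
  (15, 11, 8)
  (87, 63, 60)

(10,20,13): 10²+13² = 269 < 400 = 20² → obtuse
(172,152,208): 152²+172² = 52688 > 43264 = 208² → acute
(44,31,64): 31²+44² = 2897 < 4096 = 64² → obtuse
(15,11,8): 8²+11² = 185 < 225 = 15² → obtuse
(87,63,60): 60²+63² = 7569 = 87² → right
3 of the 5 are obtuse.

3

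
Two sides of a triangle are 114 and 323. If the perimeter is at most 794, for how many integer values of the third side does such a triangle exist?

Triangle inequality: 209 < x < 437. Perimeter ≤ 794 gives x ≤ 794 − 114 − 323 = 357.
So 209 < x ≤ 357; integers 210 through 357: 148 values.

148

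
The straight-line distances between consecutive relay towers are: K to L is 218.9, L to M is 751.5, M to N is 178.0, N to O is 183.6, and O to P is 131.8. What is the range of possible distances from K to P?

39.2 ≤ KP ≤ 1463.8

The maximum is all hops collinear in one direction: 218.9 + 751.5 + 178.0 + 183.6 + 131.8 = 1463.8.
The longest hop is 751.5; the others sum to 712.3. Folding the others back against it leaves at least 751.5 − 712.3 = 39.2.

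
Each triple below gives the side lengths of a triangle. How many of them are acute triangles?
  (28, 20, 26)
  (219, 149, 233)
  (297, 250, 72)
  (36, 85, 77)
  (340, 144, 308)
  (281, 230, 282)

(28,20,26): 20²+26² = 1076 > 784 = 28² → acute
(219,149,233): 149²+219² = 70162 > 54289 = 233² → acute
(297,250,72): 72²+250² = 67684 < 88209 = 297² → obtuse
(36,85,77): 36²+77² = 7225 = 85² → right
(340,144,308): 144²+308² = 115600 = 340² → right
(281,230,282): 230²+281² = 131861 > 79524 = 282² → acute
3 of the 6 are acute.

3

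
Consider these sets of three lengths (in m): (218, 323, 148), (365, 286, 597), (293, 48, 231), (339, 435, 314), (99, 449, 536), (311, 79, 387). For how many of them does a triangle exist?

(148,218,323): 148+218 > 323 → valid
(286,365,597): 286+365 > 597 → valid
(48,231,293): 48+231 ≤ 293 → not valid
(314,339,435): 314+339 > 435 → valid
(99,449,536): 99+449 > 536 → valid
(79,311,387): 79+311 > 387 → valid
5 of the 6 triples form a triangle.

5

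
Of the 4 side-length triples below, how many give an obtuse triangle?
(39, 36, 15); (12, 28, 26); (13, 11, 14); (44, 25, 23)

(39,36,15): 15²+36² = 1521 = 39² → right
(12,28,26): 12²+26² = 820 > 784 = 28² → acute
(13,11,14): 11²+13² = 290 > 196 = 14² → acute
(44,25,23): 23²+25² = 1154 < 1936 = 44² → obtuse
1 of the 4 is obtuse.

1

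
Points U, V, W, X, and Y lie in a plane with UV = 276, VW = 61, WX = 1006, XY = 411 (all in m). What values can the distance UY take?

258 ≤ UY ≤ 1754 m

The maximum is all hops collinear in one direction: 276 + 61 + 1006 + 411 = 1754.
The longest hop is 1006; the others sum to 748. Folding the others back against it leaves at least 1006 − 748 = 258.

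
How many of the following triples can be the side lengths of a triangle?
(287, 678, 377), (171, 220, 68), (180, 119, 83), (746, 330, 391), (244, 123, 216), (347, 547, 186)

3

(287,377,678): 287+377 ≤ 678 → not valid
(68,171,220): 68+171 > 220 → valid
(83,119,180): 83+119 > 180 → valid
(330,391,746): 330+391 ≤ 746 → not valid
(123,216,244): 123+216 > 244 → valid
(186,347,547): 186+347 ≤ 547 → not valid
3 of the 6 triples form a triangle.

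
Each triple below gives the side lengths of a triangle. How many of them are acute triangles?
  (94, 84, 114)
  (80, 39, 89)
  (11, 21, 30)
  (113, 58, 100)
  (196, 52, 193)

(94,84,114): 84²+94² = 15892 > 12996 = 114² → acute
(80,39,89): 39²+80² = 7921 = 89² → right
(11,21,30): 11²+21² = 562 < 900 = 30² → obtuse
(113,58,100): 58²+100² = 13364 > 12769 = 113² → acute
(196,52,193): 52²+193² = 39953 > 38416 = 196² → acute
3 of the 5 are acute.

3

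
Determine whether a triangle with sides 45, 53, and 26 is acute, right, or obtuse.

Compare the square of the longest side to the sum of squares of the other two: 26² + 45² = 2701 < 2809 = 53².

obtuse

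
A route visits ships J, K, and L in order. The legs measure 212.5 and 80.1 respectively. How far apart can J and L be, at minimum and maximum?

132.4 ≤ JL ≤ 292.6

By the triangle inequality, |212.5 − 80.1| ≤ JL ≤ 212.5 + 80.1.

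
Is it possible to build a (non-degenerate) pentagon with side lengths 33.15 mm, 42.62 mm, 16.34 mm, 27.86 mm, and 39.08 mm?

A pentagon exists iff every side is shorter than the sum of the others — equivalently, the longest side is less than the sum of the rest.
Longest side 42.62 < 116.43 (sum of the remaining 4), so yes.

Yes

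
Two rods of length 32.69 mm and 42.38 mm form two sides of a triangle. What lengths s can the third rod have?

By the triangle inequality, s must be less than 32.69 + 42.38 = 75.07 and greater than |32.69 − 42.38| = 9.69.

9.69 < s < 75.07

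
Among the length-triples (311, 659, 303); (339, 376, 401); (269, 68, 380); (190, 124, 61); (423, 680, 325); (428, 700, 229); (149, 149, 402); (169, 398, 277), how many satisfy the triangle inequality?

3

(303,311,659): 303+311 ≤ 659 → not valid
(339,376,401): 339+376 > 401 → valid
(68,269,380): 68+269 ≤ 380 → not valid
(61,124,190): 61+124 ≤ 190 → not valid
(325,423,680): 325+423 > 680 → valid
(229,428,700): 229+428 ≤ 700 → not valid
(149,149,402): 149+149 ≤ 402 → not valid
(169,277,398): 169+277 > 398 → valid
3 of the 8 triples form a triangle.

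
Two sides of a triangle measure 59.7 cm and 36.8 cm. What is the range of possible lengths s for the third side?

By the triangle inequality, s must be less than 59.7 + 36.8 = 96.5 and greater than |59.7 − 36.8| = 22.9.

22.9 < s < 96.5 (cm)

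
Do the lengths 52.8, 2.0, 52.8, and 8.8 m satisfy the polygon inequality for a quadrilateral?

Yes

A quadrilateral exists iff every side is shorter than the sum of the others — equivalently, the longest side is less than the sum of the rest.
Longest side 52.8 < 63.6 (sum of the remaining 3), so yes.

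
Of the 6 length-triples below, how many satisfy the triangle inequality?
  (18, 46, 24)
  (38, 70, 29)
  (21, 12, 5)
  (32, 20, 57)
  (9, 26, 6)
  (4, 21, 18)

(18,24,46): 18+24 ≤ 46 → not valid
(29,38,70): 29+38 ≤ 70 → not valid
(5,12,21): 5+12 ≤ 21 → not valid
(20,32,57): 20+32 ≤ 57 → not valid
(6,9,26): 6+9 ≤ 26 → not valid
(4,18,21): 4+18 > 21 → valid
1 of the 6 triples forms a triangle.

1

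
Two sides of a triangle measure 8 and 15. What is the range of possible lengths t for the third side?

7 < t < 23

By the triangle inequality, t must be less than 8 + 15 = 23 and greater than |8 − 15| = 7.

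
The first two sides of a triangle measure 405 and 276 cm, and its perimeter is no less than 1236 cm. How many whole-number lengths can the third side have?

126

Triangle inequality: 129 < x < 681. Perimeter ≥ 1236 gives x ≥ 1236 − 405 − 276 = 555.
So 555 ≤ x < 681; integers 555 through 680: 126 values.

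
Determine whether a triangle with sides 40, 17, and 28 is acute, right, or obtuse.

Compare the square of the longest side to the sum of squares of the other two: 17² + 28² = 1073 < 1600 = 40².

obtuse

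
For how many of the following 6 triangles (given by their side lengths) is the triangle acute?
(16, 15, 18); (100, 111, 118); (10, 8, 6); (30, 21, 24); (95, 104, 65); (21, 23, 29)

5

(16,15,18): 15²+16² = 481 > 324 = 18² → acute
(100,111,118): 100²+111² = 22321 > 13924 = 118² → acute
(10,8,6): 6²+8² = 100 = 10² → right
(30,21,24): 21²+24² = 1017 > 900 = 30² → acute
(95,104,65): 65²+95² = 13250 > 10816 = 104² → acute
(21,23,29): 21²+23² = 970 > 841 = 29² → acute
5 of the 6 are acute.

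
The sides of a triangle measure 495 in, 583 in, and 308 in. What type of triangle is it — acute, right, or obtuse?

right

Compare the square of the longest side to the sum of squares of the other two: 308² + 495² = 339889 = 583².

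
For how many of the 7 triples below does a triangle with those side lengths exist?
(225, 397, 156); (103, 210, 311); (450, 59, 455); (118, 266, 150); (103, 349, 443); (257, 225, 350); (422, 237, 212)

(156,225,397): 156+225 ≤ 397 → not valid
(103,210,311): 103+210 > 311 → valid
(59,450,455): 59+450 > 455 → valid
(118,150,266): 118+150 > 266 → valid
(103,349,443): 103+349 > 443 → valid
(225,257,350): 225+257 > 350 → valid
(212,237,422): 212+237 > 422 → valid
6 of the 7 triples form a triangle.

6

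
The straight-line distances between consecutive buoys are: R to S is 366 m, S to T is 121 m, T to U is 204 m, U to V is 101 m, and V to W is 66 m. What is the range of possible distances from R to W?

0 ≤ RW ≤ 858 m

The maximum is all hops collinear in one direction: 366 + 121 + 204 + 101 + 66 = 858.
The longest hop is 366; the others sum to 492. Since 366 ≤ 492, the path can fold back on itself completely, so the minimum distance is 0.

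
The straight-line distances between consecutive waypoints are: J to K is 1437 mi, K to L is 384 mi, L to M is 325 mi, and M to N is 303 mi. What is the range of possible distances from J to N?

425 ≤ JN ≤ 2449 mi

The maximum is all hops collinear in one direction: 1437 + 384 + 325 + 303 = 2449.
The longest hop is 1437; the others sum to 1012. Folding the others back against it leaves at least 1437 − 1012 = 425.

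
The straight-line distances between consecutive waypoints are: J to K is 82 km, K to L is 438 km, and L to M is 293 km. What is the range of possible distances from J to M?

63 ≤ JM ≤ 813 km

The maximum is all hops collinear in one direction: 82 + 438 + 293 = 813.
The longest hop is 438; the others sum to 375. Folding the others back against it leaves at least 438 − 375 = 63.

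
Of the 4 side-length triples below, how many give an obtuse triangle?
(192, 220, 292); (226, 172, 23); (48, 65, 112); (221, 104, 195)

1

(192,220,292): 192²+220² = 85264 = 292² → right
(226,172,23): 23+172 ≤ 226, not a triangle
(48,65,112): 48²+65² = 6529 < 12544 = 112² → obtuse
(221,104,195): 104²+195² = 48841 = 221² → right
1 of the 4 is obtuse.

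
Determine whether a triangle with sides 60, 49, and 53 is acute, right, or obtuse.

acute

Compare the square of the longest side to the sum of squares of the other two: 49² + 53² = 5210 > 3600 = 60².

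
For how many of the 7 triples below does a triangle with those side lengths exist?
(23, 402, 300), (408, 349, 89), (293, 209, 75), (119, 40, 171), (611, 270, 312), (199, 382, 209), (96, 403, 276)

(23,300,402): 23+300 ≤ 402 → not valid
(89,349,408): 89+349 > 408 → valid
(75,209,293): 75+209 ≤ 293 → not valid
(40,119,171): 40+119 ≤ 171 → not valid
(270,312,611): 270+312 ≤ 611 → not valid
(199,209,382): 199+209 > 382 → valid
(96,276,403): 96+276 ≤ 403 → not valid
2 of the 7 triples form a triangle.

2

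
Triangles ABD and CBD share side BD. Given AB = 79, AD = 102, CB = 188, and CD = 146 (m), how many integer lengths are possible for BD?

138

From triangle ABD: 23 < BD < 181.
From triangle CBD: 42 < BD < 334.
Intersection: 42 < BD < 181, so integers 43 through 180: 138 values.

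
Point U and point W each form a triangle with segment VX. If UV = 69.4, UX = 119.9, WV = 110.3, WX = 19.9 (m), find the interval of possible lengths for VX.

From triangle UVX: |69.4 − 119.9| < VX < 69.4 + 119.9, i.e. 50.5 < VX < 189.3.
From triangle WVX: 90.4 < VX < 130.2.
Both must hold, so VX lies in the intersection.

90.4 < VX < 130.2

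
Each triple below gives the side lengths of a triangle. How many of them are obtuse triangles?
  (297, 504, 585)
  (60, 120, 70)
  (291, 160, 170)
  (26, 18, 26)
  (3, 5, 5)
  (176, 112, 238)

3

(297,504,585): 297²+504² = 342225 = 585² → right
(60,120,70): 60²+70² = 8500 < 14400 = 120² → obtuse
(291,160,170): 160²+170² = 54500 < 84681 = 291² → obtuse
(26,18,26): 18²+26² = 1000 > 676 = 26² → acute
(3,5,5): 3²+5² = 34 > 25 = 5² → acute
(176,112,238): 112²+176² = 43520 < 56644 = 238² → obtuse
3 of the 6 are obtuse.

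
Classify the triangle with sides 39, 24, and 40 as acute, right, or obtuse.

acute

Compare the square of the longest side to the sum of squares of the other two: 24² + 39² = 2097 > 1600 = 40².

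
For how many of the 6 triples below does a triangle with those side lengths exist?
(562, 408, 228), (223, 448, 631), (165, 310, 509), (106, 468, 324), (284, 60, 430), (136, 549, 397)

2

(228,408,562): 228+408 > 562 → valid
(223,448,631): 223+448 > 631 → valid
(165,310,509): 165+310 ≤ 509 → not valid
(106,324,468): 106+324 ≤ 468 → not valid
(60,284,430): 60+284 ≤ 430 → not valid
(136,397,549): 136+397 ≤ 549 → not valid
2 of the 6 triples form a triangle.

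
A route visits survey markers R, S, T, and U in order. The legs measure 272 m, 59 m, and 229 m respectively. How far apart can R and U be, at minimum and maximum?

0 ≤ RU ≤ 560 m

The maximum is all hops collinear in one direction: 272 + 59 + 229 = 560.
The longest hop is 272; the others sum to 288. Since 272 ≤ 288, the path can fold back on itself completely, so the minimum distance is 0.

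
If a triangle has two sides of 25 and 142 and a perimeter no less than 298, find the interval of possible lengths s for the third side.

Triangle inequality alone gives 117 < s < 167.
The perimeter condition gives s ≥ 298 − 25 − 142 = 131.
Intersecting the two: 131 ≤ s < 167.

131 ≤ s < 167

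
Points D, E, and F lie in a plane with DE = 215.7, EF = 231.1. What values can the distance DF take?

By the triangle inequality, |215.7 − 231.1| ≤ DF ≤ 215.7 + 231.1.

15.4 ≤ DF ≤ 446.8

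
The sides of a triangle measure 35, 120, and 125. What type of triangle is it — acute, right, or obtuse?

right

Compare the square of the longest side to the sum of squares of the other two: 35² + 120² = 15625 = 125².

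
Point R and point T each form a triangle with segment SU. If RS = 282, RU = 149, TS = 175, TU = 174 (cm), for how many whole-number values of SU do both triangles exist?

From triangle RSU: 133 < SU < 431.
From triangle TSU: 1 < SU < 349.
Intersection: 133 < SU < 349, so integers 134 through 348: 215 values.

215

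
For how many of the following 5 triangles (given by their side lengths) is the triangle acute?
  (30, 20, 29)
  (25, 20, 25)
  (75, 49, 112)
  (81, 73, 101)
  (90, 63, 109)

(30,20,29): 20²+29² = 1241 > 900 = 30² → acute
(25,20,25): 20²+25² = 1025 > 625 = 25² → acute
(75,49,112): 49²+75² = 8026 < 12544 = 112² → obtuse
(81,73,101): 73²+81² = 11890 > 10201 = 101² → acute
(90,63,109): 63²+90² = 12069 > 11881 = 109² → acute
4 of the 5 are acute.

4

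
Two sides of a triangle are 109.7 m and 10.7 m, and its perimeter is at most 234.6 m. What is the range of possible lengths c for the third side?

Triangle inequality alone gives 99.0 < c < 120.4.
The perimeter condition gives c ≤ 234.6 − 109.7 − 10.7 = 114.2.
Intersecting the two: 99.0 < c ≤ 114.2.

99.0 < c ≤ 114.2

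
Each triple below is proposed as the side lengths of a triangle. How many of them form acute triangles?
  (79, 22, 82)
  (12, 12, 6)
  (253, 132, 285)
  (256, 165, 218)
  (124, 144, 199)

(79,22,82): 22²+79² = 6725 > 6724 = 82² → acute
(12,12,6): 6²+12² = 180 > 144 = 12² → acute
(253,132,285): 132²+253² = 81433 > 81225 = 285² → acute
(256,165,218): 165²+218² = 74749 > 65536 = 256² → acute
(124,144,199): 124²+144² = 36112 < 39601 = 199² → obtuse
4 of the 5 are acute.

4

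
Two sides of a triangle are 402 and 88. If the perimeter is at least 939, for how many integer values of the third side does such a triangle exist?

41

Triangle inequality: 314 < x < 490. Perimeter ≥ 939 gives x ≥ 939 − 402 − 88 = 449.
So 449 ≤ x < 490; integers 449 through 489: 41 values.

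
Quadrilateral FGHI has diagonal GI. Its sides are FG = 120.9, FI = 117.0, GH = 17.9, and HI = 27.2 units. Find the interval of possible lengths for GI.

9.3 < GI < 45.1

From triangle FGI: |120.9 − 117.0| < GI < 120.9 + 117.0, i.e. 3.9 < GI < 237.9.
From triangle HGI: 9.3 < GI < 45.1.
Both must hold, so GI lies in the intersection.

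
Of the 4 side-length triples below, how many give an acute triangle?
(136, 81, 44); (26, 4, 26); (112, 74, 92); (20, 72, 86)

2

(136,81,44): 44+81 ≤ 136, not a triangle
(26,4,26): 4²+26² = 692 > 676 = 26² → acute
(112,74,92): 74²+92² = 13940 > 12544 = 112² → acute
(20,72,86): 20²+72² = 5584 < 7396 = 86² → obtuse
2 of the 4 are acute.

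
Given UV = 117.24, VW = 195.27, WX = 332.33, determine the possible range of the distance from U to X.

19.82 ≤ UX ≤ 644.84

The maximum is all hops collinear in one direction: 117.24 + 195.27 + 332.33 = 644.84.
The longest hop is 332.33; the others sum to 312.51. Folding the others back against it leaves at least 332.33 − 312.51 = 19.82.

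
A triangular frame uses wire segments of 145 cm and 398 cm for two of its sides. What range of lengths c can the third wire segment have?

By the triangle inequality, c must be less than 145 + 398 = 543 and greater than |145 − 398| = 253.

253 < c < 543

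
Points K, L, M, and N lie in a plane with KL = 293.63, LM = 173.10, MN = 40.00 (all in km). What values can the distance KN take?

The maximum is all hops collinear in one direction: 293.63 + 173.10 + 40.00 = 506.73.
The longest hop is 293.63; the others sum to 213.10. Folding the others back against it leaves at least 293.63 − 213.10 = 80.53.

80.53 ≤ KN ≤ 506.73 km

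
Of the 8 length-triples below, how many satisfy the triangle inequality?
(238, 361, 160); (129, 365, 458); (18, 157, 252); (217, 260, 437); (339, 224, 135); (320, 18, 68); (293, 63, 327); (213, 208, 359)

(160,238,361): 160+238 > 361 → valid
(129,365,458): 129+365 > 458 → valid
(18,157,252): 18+157 ≤ 252 → not valid
(217,260,437): 217+260 > 437 → valid
(135,224,339): 135+224 > 339 → valid
(18,68,320): 18+68 ≤ 320 → not valid
(63,293,327): 63+293 > 327 → valid
(208,213,359): 208+213 > 359 → valid
6 of the 8 triples form a triangle.

6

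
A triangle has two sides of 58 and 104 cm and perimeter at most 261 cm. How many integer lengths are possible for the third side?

Triangle inequality: 46 < x < 162. Perimeter ≤ 261 gives x ≤ 261 − 58 − 104 = 99.
So 46 < x ≤ 99; integers 47 through 99: 53 values.

53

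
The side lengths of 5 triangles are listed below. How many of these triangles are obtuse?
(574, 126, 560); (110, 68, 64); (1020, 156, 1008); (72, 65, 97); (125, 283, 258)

(574,126,560): 126²+560² = 329476 = 574² → right
(110,68,64): 64²+68² = 8720 < 12100 = 110² → obtuse
(1020,156,1008): 156²+1008² = 1040400 = 1020² → right
(72,65,97): 65²+72² = 9409 = 97² → right
(125,283,258): 125²+258² = 82189 > 80089 = 283² → acute
1 of the 5 is obtuse.

1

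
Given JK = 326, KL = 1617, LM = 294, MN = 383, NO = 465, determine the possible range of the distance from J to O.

149 ≤ JO ≤ 3085

The maximum is all hops collinear in one direction: 326 + 1617 + 294 + 383 + 465 = 3085.
The longest hop is 1617; the others sum to 1468. Folding the others back against it leaves at least 1617 − 1468 = 149.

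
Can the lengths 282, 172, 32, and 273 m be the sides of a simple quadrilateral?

Yes

A quadrilateral exists iff every side is shorter than the sum of the others — equivalently, the longest side is less than the sum of the rest.
Longest side 282 < 477 (sum of the remaining 3), so yes.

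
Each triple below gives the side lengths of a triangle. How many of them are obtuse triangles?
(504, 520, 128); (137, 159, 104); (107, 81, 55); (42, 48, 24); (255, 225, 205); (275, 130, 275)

(504,520,128): 128²+504² = 270400 = 520² → right
(137,159,104): 104²+137² = 29585 > 25281 = 159² → acute
(107,81,55): 55²+81² = 9586 < 11449 = 107² → obtuse
(42,48,24): 24²+42² = 2340 > 2304 = 48² → acute
(255,225,205): 205²+225² = 92650 > 65025 = 255² → acute
(275,130,275): 130²+275² = 92525 > 75625 = 275² → acute
1 of the 6 is obtuse.

1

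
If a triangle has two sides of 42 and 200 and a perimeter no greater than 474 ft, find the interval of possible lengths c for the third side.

158 < c ≤ 232

Triangle inequality alone gives 158 < c < 242.
The perimeter condition gives c ≤ 474 − 42 − 200 = 232.
Intersecting the two: 158 < c ≤ 232.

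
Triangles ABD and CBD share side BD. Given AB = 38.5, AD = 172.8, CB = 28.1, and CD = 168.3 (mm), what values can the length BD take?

From triangle ABD: |38.5 − 172.8| < BD < 38.5 + 172.8, i.e. 134.3 < BD < 211.3.
From triangle CBD: 140.2 < BD < 196.4.
Both must hold, so BD lies in the intersection.

140.2 < BD < 196.4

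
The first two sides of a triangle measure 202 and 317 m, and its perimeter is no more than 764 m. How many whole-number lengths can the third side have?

Triangle inequality: 115 < x < 519. Perimeter ≤ 764 gives x ≤ 764 − 202 − 317 = 245.
So 115 < x ≤ 245; integers 116 through 245: 130 values.

130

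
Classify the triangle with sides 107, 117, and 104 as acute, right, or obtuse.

acute

Compare the square of the longest side to the sum of squares of the other two: 104² + 107² = 22265 > 13689 = 117².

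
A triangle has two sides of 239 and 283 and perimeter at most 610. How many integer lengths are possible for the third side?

44

Triangle inequality: 44 < x < 522. Perimeter ≤ 610 gives x ≤ 610 − 239 − 283 = 88.
So 44 < x ≤ 88; integers 45 through 88: 44 values.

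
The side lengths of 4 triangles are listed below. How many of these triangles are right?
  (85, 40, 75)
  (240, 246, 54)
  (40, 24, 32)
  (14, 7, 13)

3

(85,40,75): 40²+75² = 7225 = 85² → right
(240,246,54): 54²+240² = 60516 = 246² → right
(40,24,32): 24²+32² = 1600 = 40² → right
(14,7,13): 7²+13² = 218 > 196 = 14² → acute
3 of the 4 are right.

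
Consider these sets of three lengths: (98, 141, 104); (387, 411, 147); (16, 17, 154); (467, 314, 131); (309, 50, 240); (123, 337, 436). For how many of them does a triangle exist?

3

(98,104,141): 98+104 > 141 → valid
(147,387,411): 147+387 > 411 → valid
(16,17,154): 16+17 ≤ 154 → not valid
(131,314,467): 131+314 ≤ 467 → not valid
(50,240,309): 50+240 ≤ 309 → not valid
(123,337,436): 123+337 > 436 → valid
3 of the 6 triples form a triangle.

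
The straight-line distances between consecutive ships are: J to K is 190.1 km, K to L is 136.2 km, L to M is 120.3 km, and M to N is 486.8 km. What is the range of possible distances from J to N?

40.2 ≤ JN ≤ 933.4 km

The maximum is all hops collinear in one direction: 190.1 + 136.2 + 120.3 + 486.8 = 933.4.
The longest hop is 486.8; the others sum to 446.6. Folding the others back against it leaves at least 486.8 − 446.6 = 40.2.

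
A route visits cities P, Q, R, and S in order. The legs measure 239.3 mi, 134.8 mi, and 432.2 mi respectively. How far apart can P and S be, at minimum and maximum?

58.1 ≤ PS ≤ 806.3 mi

The maximum is all hops collinear in one direction: 239.3 + 134.8 + 432.2 = 806.3.
The longest hop is 432.2; the others sum to 374.1. Folding the others back against it leaves at least 432.2 − 374.1 = 58.1.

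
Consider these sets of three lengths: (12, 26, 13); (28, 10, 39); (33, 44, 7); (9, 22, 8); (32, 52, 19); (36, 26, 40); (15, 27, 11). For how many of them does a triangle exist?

(12,13,26): 12+13 ≤ 26 → not valid
(10,28,39): 10+28 ≤ 39 → not valid
(7,33,44): 7+33 ≤ 44 → not valid
(8,9,22): 8+9 ≤ 22 → not valid
(19,32,52): 19+32 ≤ 52 → not valid
(26,36,40): 26+36 > 40 → valid
(11,15,27): 11+15 ≤ 27 → not valid
1 of the 7 triples forms a triangle.

1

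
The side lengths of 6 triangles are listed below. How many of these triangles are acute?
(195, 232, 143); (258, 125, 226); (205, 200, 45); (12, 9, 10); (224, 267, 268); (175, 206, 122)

(195,232,143): 143²+195² = 58474 > 53824 = 232² → acute
(258,125,226): 125²+226² = 66701 > 66564 = 258² → acute
(205,200,45): 45²+200² = 42025 = 205² → right
(12,9,10): 9²+10² = 181 > 144 = 12² → acute
(224,267,268): 224²+267² = 121465 > 71824 = 268² → acute
(175,206,122): 122²+175² = 45509 > 42436 = 206² → acute
5 of the 6 are acute.

5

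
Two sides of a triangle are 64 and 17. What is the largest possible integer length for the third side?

80

The third side must be strictly less than 64 + 17 = 81.
The largest integer below 81 is 80.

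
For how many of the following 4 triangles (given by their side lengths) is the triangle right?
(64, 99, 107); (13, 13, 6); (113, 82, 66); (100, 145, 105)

1

(64,99,107): 64²+99² = 13897 > 11449 = 107² → acute
(13,13,6): 6²+13² = 205 > 169 = 13² → acute
(113,82,66): 66²+82² = 11080 < 12769 = 113² → obtuse
(100,145,105): 100²+105² = 21025 = 145² → right
1 of the 4 is right.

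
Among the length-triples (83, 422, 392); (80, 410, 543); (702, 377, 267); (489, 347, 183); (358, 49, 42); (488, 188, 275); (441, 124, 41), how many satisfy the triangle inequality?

(83,392,422): 83+392 > 422 → valid
(80,410,543): 80+410 ≤ 543 → not valid
(267,377,702): 267+377 ≤ 702 → not valid
(183,347,489): 183+347 > 489 → valid
(42,49,358): 42+49 ≤ 358 → not valid
(188,275,488): 188+275 ≤ 488 → not valid
(41,124,441): 41+124 ≤ 441 → not valid
2 of the 7 triples form a triangle.

2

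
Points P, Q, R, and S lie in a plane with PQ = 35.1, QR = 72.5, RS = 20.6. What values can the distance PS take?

The maximum is all hops collinear in one direction: 35.1 + 72.5 + 20.6 = 128.2.
The longest hop is 72.5; the others sum to 55.7. Folding the others back against it leaves at least 72.5 − 55.7 = 16.8.

16.8 ≤ PS ≤ 128.2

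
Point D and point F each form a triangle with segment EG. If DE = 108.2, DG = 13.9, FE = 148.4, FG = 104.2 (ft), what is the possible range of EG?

From triangle DEG: |108.2 − 13.9| < EG < 108.2 + 13.9, i.e. 94.3 < EG < 122.1.
From triangle FEG: 44.2 < EG < 252.6.
Both must hold, so EG lies in the intersection.

94.3 < EG < 122.1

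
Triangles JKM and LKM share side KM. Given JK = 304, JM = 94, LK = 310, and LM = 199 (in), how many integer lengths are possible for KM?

From triangle JKM: 210 < KM < 398.
From triangle LKM: 111 < KM < 509.
Intersection: 210 < KM < 398, so integers 211 through 397: 187 values.

187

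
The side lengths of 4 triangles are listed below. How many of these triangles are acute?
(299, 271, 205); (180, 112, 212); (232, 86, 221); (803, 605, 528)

2

(299,271,205): 205²+271² = 115466 > 89401 = 299² → acute
(180,112,212): 112²+180² = 44944 = 212² → right
(232,86,221): 86²+221² = 56237 > 53824 = 232² → acute
(803,605,528): 528²+605² = 644809 = 803² → right
2 of the 4 are acute.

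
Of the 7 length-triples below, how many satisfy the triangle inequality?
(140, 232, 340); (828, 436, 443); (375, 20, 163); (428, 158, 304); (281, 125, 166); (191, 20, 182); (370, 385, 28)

(140,232,340): 140+232 > 340 → valid
(436,443,828): 436+443 > 828 → valid
(20,163,375): 20+163 ≤ 375 → not valid
(158,304,428): 158+304 > 428 → valid
(125,166,281): 125+166 > 281 → valid
(20,182,191): 20+182 > 191 → valid
(28,370,385): 28+370 > 385 → valid
6 of the 7 triples form a triangle.

6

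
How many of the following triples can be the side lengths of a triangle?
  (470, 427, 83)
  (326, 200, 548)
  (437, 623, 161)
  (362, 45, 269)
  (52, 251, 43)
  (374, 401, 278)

2

(83,427,470): 83+427 > 470 → valid
(200,326,548): 200+326 ≤ 548 → not valid
(161,437,623): 161+437 ≤ 623 → not valid
(45,269,362): 45+269 ≤ 362 → not valid
(43,52,251): 43+52 ≤ 251 → not valid
(278,374,401): 278+374 > 401 → valid
2 of the 6 triples form a triangle.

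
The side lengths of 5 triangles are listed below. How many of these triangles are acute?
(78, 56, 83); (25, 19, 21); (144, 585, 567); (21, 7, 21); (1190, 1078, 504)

(78,56,83): 56²+78² = 9220 > 6889 = 83² → acute
(25,19,21): 19²+21² = 802 > 625 = 25² → acute
(144,585,567): 144²+567² = 342225 = 585² → right
(21,7,21): 7²+21² = 490 > 441 = 21² → acute
(1190,1078,504): 504²+1078² = 1416100 = 1190² → right
3 of the 5 are acute.

3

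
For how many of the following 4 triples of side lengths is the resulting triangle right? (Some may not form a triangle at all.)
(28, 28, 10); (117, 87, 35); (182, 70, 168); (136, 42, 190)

(28,28,10): 10²+28² = 884 > 784 = 28² → acute
(117,87,35): 35²+87² = 8794 < 13689 = 117² → obtuse
(182,70,168): 70²+168² = 33124 = 182² → right
(136,42,190): 42+136 ≤ 190, not a triangle
1 of the 4 is right.

1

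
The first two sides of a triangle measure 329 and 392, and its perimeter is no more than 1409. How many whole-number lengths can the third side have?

Triangle inequality: 63 < x < 721. Perimeter ≤ 1409 gives x ≤ 1409 − 329 − 392 = 688.
So 63 < x ≤ 688; integers 64 through 688: 625 values.

625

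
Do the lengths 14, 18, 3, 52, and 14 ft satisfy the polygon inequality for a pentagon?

No

For a pentagon, each side must be shorter than the sum of the others.
Here the longest side is 52, but the remaining 4 sides sum to only 49.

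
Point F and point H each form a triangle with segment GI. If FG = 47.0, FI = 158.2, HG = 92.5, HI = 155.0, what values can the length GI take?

From triangle FGI: |47.0 − 158.2| < GI < 47.0 + 158.2, i.e. 111.2 < GI < 205.2.
From triangle HGI: 62.5 < GI < 247.5.
Both must hold, so GI lies in the intersection.

111.2 < GI < 205.2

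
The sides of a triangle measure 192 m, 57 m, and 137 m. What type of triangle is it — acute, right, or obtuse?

obtuse

Compare the square of the longest side to the sum of squares of the other two: 57² + 137² = 22018 < 36864 = 192².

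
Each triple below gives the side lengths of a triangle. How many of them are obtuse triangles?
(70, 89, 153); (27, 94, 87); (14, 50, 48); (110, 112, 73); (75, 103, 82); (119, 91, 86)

(70,89,153): 70²+89² = 12821 < 23409 = 153² → obtuse
(27,94,87): 27²+87² = 8298 < 8836 = 94² → obtuse
(14,50,48): 14²+48² = 2500 = 50² → right
(110,112,73): 73²+110² = 17429 > 12544 = 112² → acute
(75,103,82): 75²+82² = 12349 > 10609 = 103² → acute
(119,91,86): 86²+91² = 15677 > 14161 = 119² → acute
2 of the 6 are obtuse.

2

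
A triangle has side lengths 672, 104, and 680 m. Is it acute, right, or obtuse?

Compare the square of the longest side to the sum of squares of the other two: 104² + 672² = 462400 = 680².

right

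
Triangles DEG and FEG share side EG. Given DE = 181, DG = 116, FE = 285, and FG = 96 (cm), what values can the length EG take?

From triangle DEG: |181 − 116| < EG < 181 + 116, i.e. 65 < EG < 297.
From triangle FEG: 189 < EG < 381.
Both must hold, so EG lies in the intersection.

189 < EG < 297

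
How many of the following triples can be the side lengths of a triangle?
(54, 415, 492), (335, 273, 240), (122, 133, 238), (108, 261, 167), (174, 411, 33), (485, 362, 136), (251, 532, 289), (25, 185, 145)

5

(54,415,492): 54+415 ≤ 492 → not valid
(240,273,335): 240+273 > 335 → valid
(122,133,238): 122+133 > 238 → valid
(108,167,261): 108+167 > 261 → valid
(33,174,411): 33+174 ≤ 411 → not valid
(136,362,485): 136+362 > 485 → valid
(251,289,532): 251+289 > 532 → valid
(25,145,185): 25+145 ≤ 185 → not valid
5 of the 8 triples form a triangle.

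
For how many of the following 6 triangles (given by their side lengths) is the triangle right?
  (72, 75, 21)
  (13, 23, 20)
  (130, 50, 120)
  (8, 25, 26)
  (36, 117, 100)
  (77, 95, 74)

2

(72,75,21): 21²+72² = 5625 = 75² → right
(13,23,20): 13²+20² = 569 > 529 = 23² → acute
(130,50,120): 50²+120² = 16900 = 130² → right
(8,25,26): 8²+25² = 689 > 676 = 26² → acute
(36,117,100): 36²+100² = 11296 < 13689 = 117² → obtuse
(77,95,74): 74²+77² = 11405 > 9025 = 95² → acute
2 of the 6 are right.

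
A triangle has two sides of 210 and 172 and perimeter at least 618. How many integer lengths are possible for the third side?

Triangle inequality: 38 < x < 382. Perimeter ≥ 618 gives x ≥ 618 − 210 − 172 = 236.
So 236 ≤ x < 382; integers 236 through 381: 146 values.

146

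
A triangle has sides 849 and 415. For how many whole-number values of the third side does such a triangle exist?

829

The third side lies in the open interval (434, 1264).
Integers from 435 to 1263 inclusive: 1263 − 435 + 1 = 829.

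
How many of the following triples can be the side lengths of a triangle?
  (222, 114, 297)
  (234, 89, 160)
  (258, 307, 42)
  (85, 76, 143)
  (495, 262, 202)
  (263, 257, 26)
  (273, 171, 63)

(114,222,297): 114+222 > 297 → valid
(89,160,234): 89+160 > 234 → valid
(42,258,307): 42+258 ≤ 307 → not valid
(76,85,143): 76+85 > 143 → valid
(202,262,495): 202+262 ≤ 495 → not valid
(26,257,263): 26+257 > 263 → valid
(63,171,273): 63+171 ≤ 273 → not valid
4 of the 7 triples form a triangle.

4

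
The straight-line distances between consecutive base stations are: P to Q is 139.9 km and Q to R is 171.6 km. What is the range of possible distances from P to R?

By the triangle inequality, |139.9 − 171.6| ≤ PR ≤ 139.9 + 171.6.

31.7 ≤ PR ≤ 311.5 km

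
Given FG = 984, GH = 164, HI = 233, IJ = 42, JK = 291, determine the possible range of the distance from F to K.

254 ≤ FK ≤ 1714

The maximum is all hops collinear in one direction: 984 + 164 + 233 + 42 + 291 = 1714.
The longest hop is 984; the others sum to 730. Folding the others back against it leaves at least 984 − 730 = 254.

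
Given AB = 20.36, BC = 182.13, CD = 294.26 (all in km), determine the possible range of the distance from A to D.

91.77 ≤ AD ≤ 496.75 km

The maximum is all hops collinear in one direction: 20.36 + 182.13 + 294.26 = 496.75.
The longest hop is 294.26; the others sum to 202.49. Folding the others back against it leaves at least 294.26 − 202.49 = 91.77.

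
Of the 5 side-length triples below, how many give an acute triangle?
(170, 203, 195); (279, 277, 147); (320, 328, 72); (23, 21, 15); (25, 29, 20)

(170,203,195): 170²+195² = 66925 > 41209 = 203² → acute
(279,277,147): 147²+277² = 98338 > 77841 = 279² → acute
(320,328,72): 72²+320² = 107584 = 328² → right
(23,21,15): 15²+21² = 666 > 529 = 23² → acute
(25,29,20): 20²+25² = 1025 > 841 = 29² → acute
4 of the 5 are acute.

4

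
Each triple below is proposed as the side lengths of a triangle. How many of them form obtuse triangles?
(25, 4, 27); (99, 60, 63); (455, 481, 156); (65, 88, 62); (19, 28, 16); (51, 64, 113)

4

(25,4,27): 4²+25² = 641 < 729 = 27² → obtuse
(99,60,63): 60²+63² = 7569 < 9801 = 99² → obtuse
(455,481,156): 156²+455² = 231361 = 481² → right
(65,88,62): 62²+65² = 8069 > 7744 = 88² → acute
(19,28,16): 16²+19² = 617 < 784 = 28² → obtuse
(51,64,113): 51²+64² = 6697 < 12769 = 113² → obtuse
4 of the 6 are obtuse.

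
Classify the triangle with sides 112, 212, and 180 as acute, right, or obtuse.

Compare the square of the longest side to the sum of squares of the other two: 112² + 180² = 44944 = 212².

right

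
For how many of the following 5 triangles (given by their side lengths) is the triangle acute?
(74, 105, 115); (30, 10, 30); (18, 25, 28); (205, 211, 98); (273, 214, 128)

4

(74,105,115): 74²+105² = 16501 > 13225 = 115² → acute
(30,10,30): 10²+30² = 1000 > 900 = 30² → acute
(18,25,28): 18²+25² = 949 > 784 = 28² → acute
(205,211,98): 98²+205² = 51629 > 44521 = 211² → acute
(273,214,128): 128²+214² = 62180 < 74529 = 273² → obtuse
4 of the 5 are acute.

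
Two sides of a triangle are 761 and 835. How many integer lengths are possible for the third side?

The third side lies in the open interval (74, 1596).
Integers from 75 to 1595 inclusive: 1595 − 75 + 1 = 1521.

1521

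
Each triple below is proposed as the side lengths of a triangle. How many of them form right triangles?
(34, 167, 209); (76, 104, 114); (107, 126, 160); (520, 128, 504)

(34,167,209): 34+167 ≤ 209, not a triangle
(76,104,114): 76²+104² = 16592 > 12996 = 114² → acute
(107,126,160): 107²+126² = 27325 > 25600 = 160² → acute
(520,128,504): 128²+504² = 270400 = 520² → right
1 of the 4 is right.

1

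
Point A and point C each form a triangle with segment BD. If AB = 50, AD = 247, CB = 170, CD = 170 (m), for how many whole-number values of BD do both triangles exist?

From triangle ABD: 197 < BD < 297.
From triangle CBD: 0 < BD < 340.
Intersection: 197 < BD < 297, so integers 198 through 296: 99 values.

99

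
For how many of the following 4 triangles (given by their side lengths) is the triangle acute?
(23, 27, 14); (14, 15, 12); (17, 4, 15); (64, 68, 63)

(23,27,14): 14²+23² = 725 < 729 = 27² → obtuse
(14,15,12): 12²+14² = 340 > 225 = 15² → acute
(17,4,15): 4²+15² = 241 < 289 = 17² → obtuse
(64,68,63): 63²+64² = 8065 > 4624 = 68² → acute
2 of the 4 are acute.

2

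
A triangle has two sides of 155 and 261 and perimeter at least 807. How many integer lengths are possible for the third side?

25

Triangle inequality: 106 < x < 416. Perimeter ≥ 807 gives x ≥ 807 − 155 − 261 = 391.
So 391 ≤ x < 416; integers 391 through 415: 25 values.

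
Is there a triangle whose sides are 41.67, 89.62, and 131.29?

No

The two shorter sides sum to 131.29, exactly equal to the longest side 131.29.
That gives only a degenerate (flat) triangle — the inequality must be strict.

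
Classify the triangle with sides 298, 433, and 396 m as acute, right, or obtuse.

Compare the square of the longest side to the sum of squares of the other two: 298² + 396² = 245620 > 187489 = 433².

acute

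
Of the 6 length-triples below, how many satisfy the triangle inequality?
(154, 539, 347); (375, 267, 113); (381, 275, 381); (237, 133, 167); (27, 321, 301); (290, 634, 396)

5

(154,347,539): 154+347 ≤ 539 → not valid
(113,267,375): 113+267 > 375 → valid
(275,381,381): 275+381 > 381 → valid
(133,167,237): 133+167 > 237 → valid
(27,301,321): 27+301 > 321 → valid
(290,396,634): 290+396 > 634 → valid
5 of the 6 triples form a triangle.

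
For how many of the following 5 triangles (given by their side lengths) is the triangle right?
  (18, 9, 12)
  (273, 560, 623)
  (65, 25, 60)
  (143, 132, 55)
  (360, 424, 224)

4

(18,9,12): 9²+12² = 225 < 324 = 18² → obtuse
(273,560,623): 273²+560² = 388129 = 623² → right
(65,25,60): 25²+60² = 4225 = 65² → right
(143,132,55): 55²+132² = 20449 = 143² → right
(360,424,224): 224²+360² = 179776 = 424² → right
4 of the 5 are right.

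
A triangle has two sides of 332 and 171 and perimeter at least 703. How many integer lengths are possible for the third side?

303

Triangle inequality: 161 < x < 503. Perimeter ≥ 703 gives x ≥ 703 − 332 − 171 = 200.
So 200 ≤ x < 503; integers 200 through 502: 303 values.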